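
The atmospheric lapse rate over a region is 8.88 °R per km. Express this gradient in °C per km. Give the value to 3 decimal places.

4.933 °C/km

The quantity depends on a temperature interval, so only the ratio of degree sizes applies; the offset between the scales is irrelevant.
A change of 1°R is a change of 5/9°C, so 8.88 × 5/9 = 4.933.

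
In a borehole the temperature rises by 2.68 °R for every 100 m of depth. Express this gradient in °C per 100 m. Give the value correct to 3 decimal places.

Since only a temperature interval is involved, the additive offset between the scales drops out.
A change of 1°R is a change of 5/9°C, so 2.68 × 5/9 = 1.489.

1.489 °C/100 m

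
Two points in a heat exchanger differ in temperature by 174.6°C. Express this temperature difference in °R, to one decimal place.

An interval of 1°C corresponds to 1.8°R.
174.6 × 1.8 = 314.3.

314.3°R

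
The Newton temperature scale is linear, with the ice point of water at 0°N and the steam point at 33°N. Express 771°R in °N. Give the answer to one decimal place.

First in Celsius: (771 - 491.67) × 5/9 = 155.1833°C.
Linearly onto the Newton scale: 0 + (155.1833 / 100) × (33 - 0) = 51.2°N.

51.2°N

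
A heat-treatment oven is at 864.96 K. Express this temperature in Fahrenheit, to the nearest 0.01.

In Celsius: 864.96 - 273.15 = 591.8100°C.
In Fahrenheit: 591.8100 × 1.8 + 32 = 1097.26°F.

1097.26°F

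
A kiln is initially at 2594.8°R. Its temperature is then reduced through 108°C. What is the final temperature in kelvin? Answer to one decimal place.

1333.6 K

Initial temperature in Celsius: (2594.8 - 491.67) × 5/9 = 1168.4056°C.
Final Celsius temperature: 1168.4056 - 108.0000 = 1060.4056°C.
In kelvin: 1060.4056 + 273.15 = 1333.6 K.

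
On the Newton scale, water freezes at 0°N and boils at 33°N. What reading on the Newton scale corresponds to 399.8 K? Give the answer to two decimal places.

First in Celsius: 399.8 - 273.15 = 126.6500°C.
Linearly onto the Newton scale: 0 + (126.6500 / 100) × (33 - 0) = 41.79°N.

41.79°N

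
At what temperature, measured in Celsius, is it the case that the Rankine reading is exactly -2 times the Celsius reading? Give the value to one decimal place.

Let C be the Celsius reading. The Rankine reading is R = 1.8·C + 491.67.
Require R = -2·C: 1.8·C + 491.67 = -2·C.
(3.8)·C = -491.67  ⇒  C = -129.4.

-129.4°C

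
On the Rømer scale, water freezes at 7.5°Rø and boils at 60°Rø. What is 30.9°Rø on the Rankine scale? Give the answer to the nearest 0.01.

Linear interpolation between the fixed points: C = (30.9 - 7.5) × 100 / (60 - 7.5) = 44.5714°C.
Then 44.5714 × 1.8 + 491.67 = 571.90°R.

571.90°R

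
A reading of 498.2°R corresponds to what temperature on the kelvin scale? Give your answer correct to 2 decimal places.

276.78 K

In Celsius: (498.2 - 491.67) × 5/9 = 3.6278°C.
In kelvin: 3.6278 + 273.15 = 276.78 K.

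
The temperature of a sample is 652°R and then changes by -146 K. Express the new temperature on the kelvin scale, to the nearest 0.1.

216.2 K

Initial temperature in Celsius: (652 - 491.67) × 5/9 = 89.0722°C.
The 146 K change is an interval; Kelvin and Celsius degrees are the same size, so ΔC = -146°C.
Final Celsius temperature: 89.0722 - 146.0000 = -56.9278°C.
In kelvin: -56.9278 + 273.15 = 216.2 K.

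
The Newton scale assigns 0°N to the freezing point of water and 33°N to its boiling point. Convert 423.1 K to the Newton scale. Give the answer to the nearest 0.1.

49.5°N

First in Celsius: 423.1 - 273.15 = 149.9500°C.
Linearly onto the Newton scale: 0 + (149.9500 / 100) × (33 - 0) = 49.5°N.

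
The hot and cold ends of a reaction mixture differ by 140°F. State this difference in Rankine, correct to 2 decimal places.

140.00°R

Fahrenheit and Rankine degrees are the same size, so the interval is unchanged: 140.00.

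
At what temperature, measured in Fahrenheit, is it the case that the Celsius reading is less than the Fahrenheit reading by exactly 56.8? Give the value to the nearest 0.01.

87.80°F

Let F be the Fahrenheit reading. The Celsius reading is C = 5/9·F - 17.7778.
Require C - F = -56.8: (-4/9)·F - 17.7778 = -56.8.
F = (-56.8 + 17.7778) / (-4/9) = 87.80.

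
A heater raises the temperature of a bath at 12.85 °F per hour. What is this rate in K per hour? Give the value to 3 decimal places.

7.139 K/hour

The quantity depends on a temperature interval, so only the ratio of degree sizes applies; the offset between the scales is irrelevant.
A change of 1°F is a change of 5/9 K, so 12.85 × 5/9 = 7.139.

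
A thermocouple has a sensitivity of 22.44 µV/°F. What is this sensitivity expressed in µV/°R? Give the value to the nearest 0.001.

Since only a temperature interval is involved, the additive offset between the scales drops out.
A change of 1°R is a change of 1°F, so per °R the value is 22.44 × 1 = 22.440.

22.440 µV/°R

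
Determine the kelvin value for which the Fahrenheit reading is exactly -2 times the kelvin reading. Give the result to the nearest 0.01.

120.97 K

Let K be the kelvin reading. The Fahrenheit reading is F = 1.8·K - 459.67.
Require F = -2·K: 1.8·K - 459.67 = -2·K.
(3.8)·K = 459.67  ⇒  K = 120.97.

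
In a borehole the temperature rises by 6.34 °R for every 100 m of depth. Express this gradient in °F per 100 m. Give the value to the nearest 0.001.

The quantity depends on a temperature interval, so only the ratio of degree sizes applies; the offset between the scales is irrelevant.
A change of 1°R is a change of 1°F, so 6.34 × 1 = 6.340.

6.340 °F/100 m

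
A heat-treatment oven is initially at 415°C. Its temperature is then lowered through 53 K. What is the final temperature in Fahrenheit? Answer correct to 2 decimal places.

683.60°F

The 53 K change is an interval; Kelvin and Celsius degrees are the same size, so ΔC = -53°C.
Final Celsius temperature: 415.0000 - 53.0000 = 362.0000°C.
In Fahrenheit: 362.0000 × 1.8 + 32 = 683.60°F.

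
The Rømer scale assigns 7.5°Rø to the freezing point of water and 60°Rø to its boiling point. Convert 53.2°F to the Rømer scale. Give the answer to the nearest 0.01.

13.68°Rø

First in Celsius: (53.2 - 32) × 5/9 = 11.7778°C.
Linearly onto the Rømer scale: 7.5 + (11.7778 / 100) × (60 - 7.5) = 13.68°Rø.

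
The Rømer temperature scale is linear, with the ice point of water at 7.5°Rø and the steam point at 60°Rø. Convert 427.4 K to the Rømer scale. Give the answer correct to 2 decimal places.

First in Celsius: 427.4 - 273.15 = 154.2500°C.
Linearly onto the Rømer scale: 7.5 + (154.2500 / 100) × (60 - 7.5) = 88.48°Rø.

88.48°Rø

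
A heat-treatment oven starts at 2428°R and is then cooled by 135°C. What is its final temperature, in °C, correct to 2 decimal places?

Initial temperature in Celsius: (2428 - 491.67) × 5/9 = 1075.7389°C.
Final Celsius temperature: 1075.7389 - 135.0000 = 940.7389°C.

940.74°C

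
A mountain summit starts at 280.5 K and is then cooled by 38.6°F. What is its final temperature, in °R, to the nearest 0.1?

466.3°R

Initial temperature in Celsius: 280.5 - 273.15 = 7.3500°C.
The 38.6°F change is an interval, so only the factor 5/9 applies: -38.6 × 5/9 = -21.4444°C.
Final Celsius temperature: 7.3500 - 21.4444 = -14.0944°C.
In Rankine: -14.0944 × 1.8 + 491.67 = 466.3°R.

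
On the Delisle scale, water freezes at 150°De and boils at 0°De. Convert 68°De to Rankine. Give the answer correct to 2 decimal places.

Linear interpolation between the fixed points: C = (68 - 150) × 100 / (0 - 150) = 54.6667°C.
Then 54.6667 × 1.8 + 491.67 = 590.07°R.

590.07°R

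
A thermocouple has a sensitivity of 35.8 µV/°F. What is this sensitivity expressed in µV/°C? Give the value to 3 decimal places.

Since only a temperature interval is involved, the additive offset between the scales drops out.
A change of 1°C is a change of 1.8°F, so per °C the value is 35.8 × 1.8 = 64.440.

64.440 µV/°C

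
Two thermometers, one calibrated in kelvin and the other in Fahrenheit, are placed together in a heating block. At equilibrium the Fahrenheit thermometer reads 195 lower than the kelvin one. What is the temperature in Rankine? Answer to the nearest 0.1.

595.5°R

Let x be the kelvin reading; then the Fahrenheit reading is 1.8·x - 459.67.
(1.8·x - 459.67) - x = -195  ⇒  (0.8)·x = 264.67  ⇒  x = 330.8375 K.
In Celsius: 330.8375 - 273.15 = 57.6875°C.
In Rankine: 57.6875 × 1.8 + 491.67 = 595.5°R.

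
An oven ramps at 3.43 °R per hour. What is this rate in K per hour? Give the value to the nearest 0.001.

1.906 K/hour

Since only a temperature interval is involved, the additive offset between the scales drops out.
A change of 1°R is a change of 5/9 K, so 3.43 × 5/9 = 1.906.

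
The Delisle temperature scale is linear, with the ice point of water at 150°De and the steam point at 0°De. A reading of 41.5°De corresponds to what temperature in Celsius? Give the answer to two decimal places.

72.33°C

Linear interpolation between the fixed points: C = (41.5 - 150) × 100 / (0 - 150) = 72.3333°C.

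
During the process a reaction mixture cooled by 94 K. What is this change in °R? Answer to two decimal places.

169.20°R

Only the scale ratio 1.8 matters for a change in temperature.
94 × 1.8 = 169.20.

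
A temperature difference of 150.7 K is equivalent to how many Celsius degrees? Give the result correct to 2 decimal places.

150.70°C

Kelvin and Celsius degrees are the same size, so the interval is unchanged: 150.70.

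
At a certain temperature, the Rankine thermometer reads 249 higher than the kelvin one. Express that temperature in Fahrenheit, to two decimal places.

Let x be the kelvin reading; then the Rankine reading is 1.8·x.
(1.8·x) - x = 249  ⇒  (0.8)·x = 249  ⇒  x = 311.2500 K.
In Celsius: 311.25 - 273.15 = 38.1000°C.
In Fahrenheit: 38.1000 × 1.8 + 32 = 100.58°F.

100.58°F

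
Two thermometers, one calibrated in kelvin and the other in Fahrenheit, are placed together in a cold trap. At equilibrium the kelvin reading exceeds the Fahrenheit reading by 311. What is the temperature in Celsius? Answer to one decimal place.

Let x be the kelvin reading; then the Fahrenheit reading is 1.8·x - 459.67.
(1.8·x - 459.67) - x = -311  ⇒  (0.8)·x = 148.67  ⇒  x = 185.8375 K.
In Celsius: 185.8375 - 273.15 = -87.3°C.

-87.3°C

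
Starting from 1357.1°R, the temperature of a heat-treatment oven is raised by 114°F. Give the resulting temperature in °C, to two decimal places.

544.13°C

Initial temperature in Celsius: (1357.1 - 491.67) × 5/9 = 480.7944°C.
The 114°F change is an interval, so only the factor 5/9 applies: +114 × 5/9 = +63.3333°C.
Final Celsius temperature: 480.7944 + 63.3333 = 544.1278°C.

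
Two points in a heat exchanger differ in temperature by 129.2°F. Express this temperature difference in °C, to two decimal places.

71.78°C

Only the scale ratio 5/9 matters for a change in temperature.
129.2 × 5/9 = 71.78.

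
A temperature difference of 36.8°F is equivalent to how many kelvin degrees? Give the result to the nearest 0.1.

20.4 K

For a temperature interval the offset drops out; only the factor 5/9 applies.
36.8 × 5/9 = 20.4.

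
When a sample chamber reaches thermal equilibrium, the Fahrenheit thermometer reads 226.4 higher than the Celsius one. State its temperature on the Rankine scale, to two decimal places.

Let x be the Celsius reading; then the Fahrenheit reading is 1.8·x + 32.
(1.8·x + 32) - x = 226.4  ⇒  (0.8)·x = 194.4  ⇒  x = 243.0000°C.
In Rankine: 243.0000 × 1.8 + 491.67 = 929.07°R.

929.07°R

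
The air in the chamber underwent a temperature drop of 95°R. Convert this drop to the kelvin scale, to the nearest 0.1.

52.8 K

Only the scale ratio 5/9 matters for a change in temperature.
95 × 5/9 = 52.8.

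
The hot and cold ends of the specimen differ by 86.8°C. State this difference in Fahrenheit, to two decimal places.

156.24°F

An interval of 1°C corresponds to 1.8°F.
86.8 × 1.8 = 156.24.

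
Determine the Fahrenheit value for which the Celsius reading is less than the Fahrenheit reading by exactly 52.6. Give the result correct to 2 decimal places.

Let F be the Fahrenheit reading. The Celsius reading is C = 5/9·F - 17.7778.
Require C - F = -52.6: (-4/9)·F - 17.7778 = -52.6.
F = (-52.6 + 17.7778) / (-4/9) = 78.35.

78.35°F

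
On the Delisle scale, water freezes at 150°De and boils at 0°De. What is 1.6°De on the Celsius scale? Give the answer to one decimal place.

98.9°C

Linear interpolation between the fixed points: C = (1.6 - 150) × 100 / (0 - 150) = 98.9333°C.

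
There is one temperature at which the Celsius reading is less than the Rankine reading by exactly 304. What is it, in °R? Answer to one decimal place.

69.4°R

Let R be the Rankine reading. The Celsius reading is C = 5/9·R - 273.15.
Require C - R = -304: (-4/9)·R - 273.15 = -304.
R = (-304 + 273.15) / (-4/9) = 69.4.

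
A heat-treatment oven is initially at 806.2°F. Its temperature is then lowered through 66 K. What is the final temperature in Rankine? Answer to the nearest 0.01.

Initial temperature in Celsius: (806.2 - 32) × 5/9 = 430.1111°C.
The 66 K change is an interval; Kelvin and Celsius degrees are the same size, so ΔC = -66°C.
Final Celsius temperature: 430.1111 - 66.0000 = 364.1111°C.
In Rankine: 364.1111 × 1.8 + 491.67 = 1147.07°R.

1147.07°R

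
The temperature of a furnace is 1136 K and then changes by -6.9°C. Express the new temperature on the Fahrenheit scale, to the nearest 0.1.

Initial temperature in Celsius: 1136 - 273.15 = 862.8500°C.
Final Celsius temperature: 862.8500 - 6.9000 = 855.9500°C.
In Fahrenheit: 855.9500 × 1.8 + 32 = 1572.7°F.

1572.7°F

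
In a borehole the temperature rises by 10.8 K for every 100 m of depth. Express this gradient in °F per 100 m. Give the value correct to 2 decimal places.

The quantity depends on a temperature interval, so only the ratio of degree sizes applies; the offset between the scales is irrelevant.
A change of 1 K is a change of 1.8°F, so 10.8 × 1.8 = 19.44.

19.44 °F/100 m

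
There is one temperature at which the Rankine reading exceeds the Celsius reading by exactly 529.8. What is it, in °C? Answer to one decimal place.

47.7°C

Let C be the Celsius reading. The Rankine reading is R = 1.8·C + 491.67.
Require R - C = 529.8: (0.8)·C + 491.67 = 529.8.
C = (529.8 - 491.67) / (0.8) = 47.7.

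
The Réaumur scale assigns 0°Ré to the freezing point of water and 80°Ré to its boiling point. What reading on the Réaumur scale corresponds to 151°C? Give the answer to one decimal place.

120.8°Ré

Linearly onto the Réaumur scale: 0 + (151.0000 / 100) × (80 - 0) = 120.8°Ré.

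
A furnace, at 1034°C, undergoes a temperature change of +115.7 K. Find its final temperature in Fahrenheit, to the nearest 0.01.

The 115.7 K change is an interval; Kelvin and Celsius degrees are the same size, so ΔC = +115.7°C.
Final Celsius temperature: 1034.0000 + 115.7000 = 1149.7000°C.
In Fahrenheit: 1149.7000 × 1.8 + 32 = 2101.46°F.

2101.46°F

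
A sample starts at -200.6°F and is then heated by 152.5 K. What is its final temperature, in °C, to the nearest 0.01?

23.28°C

Initial temperature in Celsius: (-200.6 - 32) × 5/9 = -129.2222°C.
The 152.5 K change is an interval; Kelvin and Celsius degrees are the same size, so ΔC = +152.5°C.
Final Celsius temperature: -129.2222 + 152.5000 = 23.2778°C.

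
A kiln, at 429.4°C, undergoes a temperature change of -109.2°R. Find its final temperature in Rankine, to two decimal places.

1155.39°R

The 109.2°R change is an interval, so only the factor 5/9 applies: -109.2 × 5/9 = -60.6667°C.
Final Celsius temperature: 429.4000 - 60.6667 = 368.7333°C.
In Rankine: 368.7333 × 1.8 + 491.67 = 1155.39°R.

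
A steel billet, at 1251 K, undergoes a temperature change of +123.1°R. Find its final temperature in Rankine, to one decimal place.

2374.9°R

Initial temperature in Celsius: 1251 - 273.15 = 977.8500°C.
The 123.1°R change is an interval, so only the factor 5/9 applies: +123.1 × 5/9 = +68.3889°C.
Final Celsius temperature: 977.8500 + 68.3889 = 1046.2389°C.
In Rankine: 1046.2389 × 1.8 + 491.67 = 2374.9°R.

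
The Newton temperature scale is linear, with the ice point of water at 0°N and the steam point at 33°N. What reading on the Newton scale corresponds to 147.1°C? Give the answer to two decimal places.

Linearly onto the Newton scale: 0 + (147.1000 / 100) × (33 - 0) = 48.54°N.

48.54°N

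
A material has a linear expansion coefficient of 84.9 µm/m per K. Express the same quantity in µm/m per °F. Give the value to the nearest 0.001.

The quantity depends on a temperature interval, so only the ratio of degree sizes applies; the offset between the scales is irrelevant.
A change of 1°F is a change of 5/9 K, so per °F the value is 84.9 × 5/9 = 47.167.

47.167 µm/m per °F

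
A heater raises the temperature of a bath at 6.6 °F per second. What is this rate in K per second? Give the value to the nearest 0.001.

Since only a temperature interval is involved, the additive offset between the scales drops out.
A change of 1°F is a change of 5/9 K, so 6.6 × 5/9 = 3.667.

3.667 K/second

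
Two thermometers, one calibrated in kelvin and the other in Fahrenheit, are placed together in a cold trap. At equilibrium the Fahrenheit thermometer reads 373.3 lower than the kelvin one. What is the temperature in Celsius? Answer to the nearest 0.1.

-165.2°C

Let x be the kelvin reading; then the Fahrenheit reading is 1.8·x - 459.67.
(1.8·x - 459.67) - x = -373.3  ⇒  (0.8)·x = 86.37  ⇒  x = 107.9625 K.
In Celsius: 107.9625 - 273.15 = -165.2°C.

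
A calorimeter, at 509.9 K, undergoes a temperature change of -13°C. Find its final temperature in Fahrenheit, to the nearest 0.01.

434.75°F

Initial temperature in Celsius: 509.9 - 273.15 = 236.7500°C.
Final Celsius temperature: 236.7500 - 13.0000 = 223.7500°C.
In Fahrenheit: 223.7500 × 1.8 + 32 = 434.75°F.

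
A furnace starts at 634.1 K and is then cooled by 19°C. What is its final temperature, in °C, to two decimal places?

341.95°C

Initial temperature in Celsius: 634.1 - 273.15 = 360.9500°C.
Final Celsius temperature: 360.9500 - 19.0000 = 341.9500°C.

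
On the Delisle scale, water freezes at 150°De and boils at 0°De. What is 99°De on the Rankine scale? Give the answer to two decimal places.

Linear interpolation between the fixed points: C = (99 - 150) × 100 / (0 - 150) = 34.0000°C.
Then 34.0000 × 1.8 + 491.67 = 552.87°R.

552.87°R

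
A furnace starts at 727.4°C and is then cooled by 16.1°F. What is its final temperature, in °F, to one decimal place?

1325.2°F

The 16.1°F change is an interval, so only the factor 5/9 applies: -16.1 × 5/9 = -8.9444°C.
Final Celsius temperature: 727.4000 - 8.9444 = 718.4556°C.
In Fahrenheit: 718.4556 × 1.8 + 32 = 1325.2°F.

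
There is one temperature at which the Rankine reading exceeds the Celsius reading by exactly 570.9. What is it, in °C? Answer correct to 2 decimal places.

Let C be the Celsius reading. The Rankine reading is R = 1.8·C + 491.67.
Require R - C = 570.9: (0.8)·C + 491.67 = 570.9.
C = (570.9 - 491.67) / (0.8) = 99.04.

99.04°C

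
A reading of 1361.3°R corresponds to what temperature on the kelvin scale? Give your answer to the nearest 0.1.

In Celsius: (1361.3 - 491.67) × 5/9 = 483.1278°C.
In kelvin: 483.1278 + 273.15 = 756.3 K.

756.3 K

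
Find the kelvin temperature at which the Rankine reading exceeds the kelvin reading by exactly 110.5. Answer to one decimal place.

138.1 K

Let K be the kelvin reading. The Rankine reading is R = 1.8·K.
Require R - K = 110.5: (0.8)·K = 110.5.
K = (110.5) / (0.8) = 138.1.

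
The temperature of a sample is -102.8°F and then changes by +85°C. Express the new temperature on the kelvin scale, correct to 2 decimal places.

Initial temperature in Celsius: (-102.8 - 32) × 5/9 = -74.8889°C.
Final Celsius temperature: -74.8889 + 85.0000 = 10.1111°C.
In kelvin: 10.1111 + 273.15 = 283.26 K.

283.26 K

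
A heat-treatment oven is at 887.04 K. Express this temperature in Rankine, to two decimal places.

In Celsius: 887.04 - 273.15 = 613.8900°C.
In Rankine: 613.8900 × 1.8 + 491.67 = 1596.67°R.

1596.67°R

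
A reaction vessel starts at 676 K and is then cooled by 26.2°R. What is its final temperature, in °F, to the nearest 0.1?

Initial temperature in Celsius: 676 - 273.15 = 402.8500°C.
The 26.2°R change is an interval, so only the factor 5/9 applies: -26.2 × 5/9 = -14.5556°C.
Final Celsius temperature: 402.8500 - 14.5556 = 388.2944°C.
In Fahrenheit: 388.2944 × 1.8 + 32 = 730.9°F.

730.9°F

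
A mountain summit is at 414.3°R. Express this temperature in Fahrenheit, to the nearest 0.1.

-45.4°F

In Celsius: (414.3 - 491.67) × 5/9 = -42.9833°C.
In Fahrenheit: -42.9833 × 1.8 + 32 = -45.4°F.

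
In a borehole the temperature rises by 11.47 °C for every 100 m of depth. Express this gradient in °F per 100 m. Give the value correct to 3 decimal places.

Since only a temperature interval is involved, the additive offset between the scales drops out.
A change of 1°C is a change of 1.8°F, so 11.47 × 1.8 = 20.646.

20.646 °F/100 m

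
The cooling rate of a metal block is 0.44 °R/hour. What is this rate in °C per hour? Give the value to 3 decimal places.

Since only a temperature interval is involved, the additive offset between the scales drops out.
A change of 1°R is a change of 5/9°C, so 0.44 × 5/9 = 0.244.

0.244 °C/hour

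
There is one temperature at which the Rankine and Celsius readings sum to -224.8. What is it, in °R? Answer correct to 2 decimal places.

31.08°R

Let R be the Rankine reading. The Celsius reading is C = 5/9·R - 273.15.
Require R + C = -224.8: (14/9)·R - 273.15 = -224.8.
R = (-224.8 + 273.15) / (14/9) = 31.08.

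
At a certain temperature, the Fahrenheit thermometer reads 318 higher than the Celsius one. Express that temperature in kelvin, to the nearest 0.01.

Let x be the Celsius reading; then the Fahrenheit reading is 1.8·x + 32.
(1.8·x + 32) - x = 318  ⇒  (0.8)·x = 286  ⇒  x = 357.5000°C.
In kelvin: 357.5000 + 273.15 = 630.65 K.

630.65 K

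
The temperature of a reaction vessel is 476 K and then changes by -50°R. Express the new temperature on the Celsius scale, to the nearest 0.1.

Initial temperature in Celsius: 476 - 273.15 = 202.8500°C.
The 50°R change is an interval, so only the factor 5/9 applies: -50 × 5/9 = -27.7778°C.
Final Celsius temperature: 202.8500 - 27.7778 = 175.0722°C.

175.1°C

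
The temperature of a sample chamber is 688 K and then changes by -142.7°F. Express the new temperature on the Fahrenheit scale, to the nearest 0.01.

Initial temperature in Celsius: 688 - 273.15 = 414.8500°C.
The 142.7°F change is an interval, so only the factor 5/9 applies: -142.7 × 5/9 = -79.2778°C.
Final Celsius temperature: 414.8500 - 79.2778 = 335.5722°C.
In Fahrenheit: 335.5722 × 1.8 + 32 = 636.03°F.

636.03°F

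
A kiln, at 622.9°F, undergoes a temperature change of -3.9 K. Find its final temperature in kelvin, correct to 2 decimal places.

Initial temperature in Celsius: (622.9 - 32) × 5/9 = 328.2778°C.
The 3.9 K change is an interval; Kelvin and Celsius degrees are the same size, so ΔC = -3.9°C.
Final Celsius temperature: 328.2778 - 3.9000 = 324.3778°C.
In kelvin: 324.3778 + 273.15 = 597.53 K.

597.53 K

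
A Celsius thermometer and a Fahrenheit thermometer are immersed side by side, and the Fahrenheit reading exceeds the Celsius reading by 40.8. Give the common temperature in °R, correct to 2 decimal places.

511.47°R

Let x be the Celsius reading; then the Fahrenheit reading is 1.8·x + 32.
(1.8·x + 32) - x = 40.8  ⇒  (0.8)·x = 8.8  ⇒  x = 11.0000°C.
In Rankine: 11.0000 × 1.8 + 491.67 = 511.47°R.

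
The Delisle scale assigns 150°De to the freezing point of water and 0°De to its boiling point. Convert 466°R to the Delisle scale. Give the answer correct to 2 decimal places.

First in Celsius: (466 - 491.67) × 5/9 = -14.2611°C.
Linearly onto the Delisle scale: 150 + (-14.2611 / 100) × (0 - 150) = 171.39°De.

171.39°De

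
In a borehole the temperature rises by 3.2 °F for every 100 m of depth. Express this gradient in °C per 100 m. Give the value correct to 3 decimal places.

Since only a temperature interval is involved, the additive offset between the scales drops out.
A change of 1°F is a change of 5/9°C, so 3.2 × 5/9 = 1.778.

1.778 °C/100 m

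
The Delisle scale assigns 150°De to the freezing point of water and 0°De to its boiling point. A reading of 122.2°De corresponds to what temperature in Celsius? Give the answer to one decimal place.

18.5°C

Linear interpolation between the fixed points: C = (122.2 - 150) × 100 / (0 - 150) = 18.5333°C.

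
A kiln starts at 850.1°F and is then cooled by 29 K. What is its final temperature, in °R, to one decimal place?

Initial temperature in Celsius: (850.1 - 32) × 5/9 = 454.5000°C.
The 29 K change is an interval; Kelvin and Celsius degrees are the same size, so ΔC = -29°C.
Final Celsius temperature: 454.5000 - 29.0000 = 425.5000°C.
In Rankine: 425.5000 × 1.8 + 491.67 = 1257.6°R.

1257.6°R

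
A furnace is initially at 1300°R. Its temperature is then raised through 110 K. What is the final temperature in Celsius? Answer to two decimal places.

Initial temperature in Celsius: (1300 - 491.67) × 5/9 = 449.0722°C.
The 110 K change is an interval; Kelvin and Celsius degrees are the same size, so ΔC = +110°C.
Final Celsius temperature: 449.0722 + 110.0000 = 559.0722°C.

559.07°C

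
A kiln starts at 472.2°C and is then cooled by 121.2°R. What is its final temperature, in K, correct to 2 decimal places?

678.02 K

The 121.2°R change is an interval, so only the factor 5/9 applies: -121.2 × 5/9 = -67.3333°C.
Final Celsius temperature: 472.2000 - 67.3333 = 404.8667°C.
In kelvin: 404.8667 + 273.15 = 678.02 K.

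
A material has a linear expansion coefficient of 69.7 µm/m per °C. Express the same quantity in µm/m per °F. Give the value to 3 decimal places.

Since only a temperature interval is involved, the additive offset between the scales drops out.
A change of 1°F is a change of 5/9°C, so per °F the value is 69.7 × 5/9 = 38.722.

38.722 µm/m per °F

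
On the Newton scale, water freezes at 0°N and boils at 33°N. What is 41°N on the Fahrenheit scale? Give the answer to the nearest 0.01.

255.64°F

Linear interpolation between the fixed points: C = (41 - 0) × 100 / (33 - 0) = 124.2424°C.
Then 124.2424 × 1.8 + 32 = 255.64°F.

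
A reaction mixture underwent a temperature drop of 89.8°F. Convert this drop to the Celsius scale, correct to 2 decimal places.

An interval of 1°F corresponds to 5/9°C.
89.8 × 5/9 = 49.89.

49.89°C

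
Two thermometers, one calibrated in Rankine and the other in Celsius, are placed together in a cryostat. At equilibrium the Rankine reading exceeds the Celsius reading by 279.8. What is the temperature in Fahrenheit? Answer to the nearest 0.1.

-444.7°F

Let x be the Rankine reading; then the Celsius reading is 5/9·x - 273.15.
(5/9·x - 273.15) - x = -279.8  ⇒  (-4/9)·x = -6.65  ⇒  x = 14.9625°R.
In Celsius: (14.9625 - 491.67) × 5/9 = -264.8375°C.
In Fahrenheit: -264.8375 × 1.8 + 32 = -444.7°F.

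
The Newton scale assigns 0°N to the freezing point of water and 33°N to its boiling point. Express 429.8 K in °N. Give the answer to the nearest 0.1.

51.7°N

First in Celsius: 429.8 - 273.15 = 156.6500°C.
Linearly onto the Newton scale: 0 + (156.6500 / 100) × (33 - 0) = 51.7°N.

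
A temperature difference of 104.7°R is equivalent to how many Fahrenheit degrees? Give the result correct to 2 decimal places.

104.70°F

Rankine and Fahrenheit degrees are the same size, so the interval is unchanged: 104.70.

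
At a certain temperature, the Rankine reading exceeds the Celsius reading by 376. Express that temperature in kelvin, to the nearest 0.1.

128.6 K

Let x be the Rankine reading; then the Celsius reading is 5/9·x - 273.15.
(5/9·x - 273.15) - x = -376  ⇒  (-4/9)·x = -102.85  ⇒  x = 231.4125°R.
In Celsius: (231.4125 - 491.67) × 5/9 = -144.5875°C.
In kelvin: -144.5875 + 273.15 = 128.6 K.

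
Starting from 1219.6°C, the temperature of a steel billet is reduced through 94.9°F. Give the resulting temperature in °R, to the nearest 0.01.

The 94.9°F change is an interval, so only the factor 5/9 applies: -94.9 × 5/9 = -52.7222°C.
Final Celsius temperature: 1219.6000 - 52.7222 = 1166.8778°C.
In Rankine: 1166.8778 × 1.8 + 491.67 = 2592.05°R.

2592.05°R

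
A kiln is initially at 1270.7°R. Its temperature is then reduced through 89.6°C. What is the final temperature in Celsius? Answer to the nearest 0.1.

Initial temperature in Celsius: (1270.7 - 491.67) × 5/9 = 432.7944°C.
Final Celsius temperature: 432.7944 - 89.6000 = 343.1944°C.

343.2°C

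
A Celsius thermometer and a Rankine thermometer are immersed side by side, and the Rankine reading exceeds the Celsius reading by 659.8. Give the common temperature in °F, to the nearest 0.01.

Let x be the Celsius reading; then the Rankine reading is 1.8·x + 491.67.
(1.8·x + 491.67) - x = 659.8  ⇒  (0.8)·x = 168.13  ⇒  x = 210.1625°C.
In Fahrenheit: 210.1625 × 1.8 + 32 = 410.29°F.

410.29°F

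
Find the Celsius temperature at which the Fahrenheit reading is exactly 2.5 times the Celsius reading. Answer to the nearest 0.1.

45.7°C

Let C be the Celsius reading. The Fahrenheit reading is F = 1.8·C + 32.
Require F = 2.5·C: 1.8·C + 32 = 2.5·C.
(-0.7)·C = -32  ⇒  C = 45.7.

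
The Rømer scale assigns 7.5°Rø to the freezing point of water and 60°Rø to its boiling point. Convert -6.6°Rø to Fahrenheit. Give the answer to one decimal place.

-16.3°F

Linear interpolation between the fixed points: C = (-6.6 - 7.5) × 100 / (60 - 7.5) = -26.8571°C.
Then -26.8571 × 1.8 + 32 = -16.3°F.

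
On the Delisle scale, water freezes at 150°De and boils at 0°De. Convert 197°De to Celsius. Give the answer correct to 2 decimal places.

Linear interpolation between the fixed points: C = (197 - 150) × 100 / (0 - 150) = -31.3333°C.

-31.33°C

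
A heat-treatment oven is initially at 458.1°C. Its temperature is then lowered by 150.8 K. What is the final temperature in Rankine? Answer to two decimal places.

The 150.8 K change is an interval; Kelvin and Celsius degrees are the same size, so ΔC = -150.8°C.
Final Celsius temperature: 458.1000 - 150.8000 = 307.3000°C.
In Rankine: 307.3000 × 1.8 + 491.67 = 1044.81°R.

1044.81°R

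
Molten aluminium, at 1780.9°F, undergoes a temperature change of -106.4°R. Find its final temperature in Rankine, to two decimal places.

Initial temperature in Celsius: (1780.9 - 32) × 5/9 = 971.6111°C.
The 106.4°R change is an interval, so only the factor 5/9 applies: -106.4 × 5/9 = -59.1111°C.
Final Celsius temperature: 971.6111 - 59.1111 = 912.5000°C.
In Rankine: 912.5000 × 1.8 + 491.67 = 2134.17°R.

2134.17°R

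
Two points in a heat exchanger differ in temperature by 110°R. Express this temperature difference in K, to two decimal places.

For a temperature interval the offset drops out; only the factor 5/9 applies.
110 × 5/9 = 61.11.

61.11 K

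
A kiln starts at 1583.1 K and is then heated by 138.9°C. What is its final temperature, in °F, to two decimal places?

Initial temperature in Celsius: 1583.1 - 273.15 = 1309.9500°C.
Final Celsius temperature: 1309.9500 + 138.9000 = 1448.8500°C.
In Fahrenheit: 1448.8500 × 1.8 + 32 = 2639.93°F.

2639.93°F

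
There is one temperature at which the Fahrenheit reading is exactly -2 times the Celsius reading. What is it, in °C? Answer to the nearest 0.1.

Let C be the Celsius reading. The Fahrenheit reading is F = 1.8·C + 32.
Require F = -2·C: 1.8·C + 32 = -2·C.
(3.8)·C = -32  ⇒  C = -8.4.

-8.4°C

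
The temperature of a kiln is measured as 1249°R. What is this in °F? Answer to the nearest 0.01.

789.33°F

In Celsius: (1249 - 491.67) × 5/9 = 420.7389°C.
In Fahrenheit: 420.7389 × 1.8 + 32 = 789.33°F.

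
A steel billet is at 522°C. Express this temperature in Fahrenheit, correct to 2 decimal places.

971.60°F

In Fahrenheit: 522.0000 × 1.8 + 32 = 971.60°F.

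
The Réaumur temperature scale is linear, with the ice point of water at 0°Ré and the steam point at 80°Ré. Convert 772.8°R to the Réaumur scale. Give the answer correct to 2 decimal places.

124.95°Ré

First in Celsius: (772.8 - 491.67) × 5/9 = 156.1833°C.
Linearly onto the Réaumur scale: 0 + (156.1833 / 100) × (80 - 0) = 124.95°Ré.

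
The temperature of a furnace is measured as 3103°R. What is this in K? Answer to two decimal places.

1723.89 K

In Celsius: (3103 - 491.67) × 5/9 = 1450.7389°C.
In kelvin: 1450.7389 + 273.15 = 1723.89 K.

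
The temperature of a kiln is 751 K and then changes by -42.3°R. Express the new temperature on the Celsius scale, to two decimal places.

454.35°C

Initial temperature in Celsius: 751 - 273.15 = 477.8500°C.
The 42.3°R change is an interval, so only the factor 5/9 applies: -42.3 × 5/9 = -23.5000°C.
Final Celsius temperature: 477.8500 - 23.5000 = 454.3500°C.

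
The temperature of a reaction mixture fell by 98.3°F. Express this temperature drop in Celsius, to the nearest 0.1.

For a temperature interval the offset drops out; only the factor 5/9 applies.
98.3 × 5/9 = 54.6.

54.6°C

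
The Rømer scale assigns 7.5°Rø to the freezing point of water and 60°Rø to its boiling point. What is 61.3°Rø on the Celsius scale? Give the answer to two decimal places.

102.48°C

Linear interpolation between the fixed points: C = (61.3 - 7.5) × 100 / (60 - 7.5) = 102.4762°C.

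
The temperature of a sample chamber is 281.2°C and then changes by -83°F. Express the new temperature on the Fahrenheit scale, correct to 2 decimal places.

The 83°F change is an interval, so only the factor 5/9 applies: -83 × 5/9 = -46.1111°C.
Final Celsius temperature: 281.2000 - 46.1111 = 235.0889°C.
In Fahrenheit: 235.0889 × 1.8 + 32 = 455.16°F.

455.16°F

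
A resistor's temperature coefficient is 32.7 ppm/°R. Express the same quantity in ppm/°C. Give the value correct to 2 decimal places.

58.86 ppm/°C

The quantity depends on a temperature interval, so only the ratio of degree sizes applies; the offset between the scales is irrelevant.
A change of 1°C is a change of 1.8°R, so per °C the value is 32.7 × 1.8 = 58.86.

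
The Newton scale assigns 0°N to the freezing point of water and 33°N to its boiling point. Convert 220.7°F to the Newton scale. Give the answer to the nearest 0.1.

34.6°N

First in Celsius: (220.7 - 32) × 5/9 = 104.8333°C.
Linearly onto the Newton scale: 0 + (104.8333 / 100) × (33 - 0) = 34.6°N.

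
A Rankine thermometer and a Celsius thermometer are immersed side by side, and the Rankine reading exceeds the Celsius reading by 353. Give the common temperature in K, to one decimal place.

Let x be the Rankine reading; then the Celsius reading is 5/9·x - 273.15.
(5/9·x - 273.15) - x = -353  ⇒  (-4/9)·x = -79.85  ⇒  x = 179.6625°R.
In Celsius: (179.6625 - 491.67) × 5/9 = -173.3375°C.
In kelvin: -173.3375 + 273.15 = 99.8 K.

99.8 K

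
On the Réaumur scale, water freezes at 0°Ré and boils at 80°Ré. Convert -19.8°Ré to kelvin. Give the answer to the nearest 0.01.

248.40 K

Linear interpolation between the fixed points: C = (-19.8 - 0) × 100 / (80 - 0) = -24.7500°C.
Then -24.7500 + 273.15 = 248.40 K.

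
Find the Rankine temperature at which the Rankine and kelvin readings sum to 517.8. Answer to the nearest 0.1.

Let R be the Rankine reading. The kelvin reading is K = 5/9·R.
Require R + K = 517.8: (14/9)·R = 517.8.
R = (517.8) / (14/9) = 332.9.

332.9°R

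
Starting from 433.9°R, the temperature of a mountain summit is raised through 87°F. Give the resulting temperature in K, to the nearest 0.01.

289.39 K

Initial temperature in Celsius: (433.9 - 491.67) × 5/9 = -32.0944°C.
The 87°F change is an interval, so only the factor 5/9 applies: +87 × 5/9 = +48.3333°C.
Final Celsius temperature: -32.0944 + 48.3333 = 16.2389°C.
In kelvin: 16.2389 + 273.15 = 289.39 K.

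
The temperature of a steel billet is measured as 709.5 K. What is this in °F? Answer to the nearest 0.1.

817.4°F

In Celsius: 709.5 - 273.15 = 436.3500°C.
In Fahrenheit: 436.3500 × 1.8 + 32 = 817.4°F.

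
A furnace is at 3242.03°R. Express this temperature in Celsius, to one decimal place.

1528.0°C

In Celsius: (3242.03 - 491.67) × 5/9 = 1527.9778°C.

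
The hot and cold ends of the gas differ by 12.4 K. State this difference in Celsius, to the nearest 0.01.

Kelvin and Celsius degrees are the same size, so the interval is unchanged: 12.40.

12.40°C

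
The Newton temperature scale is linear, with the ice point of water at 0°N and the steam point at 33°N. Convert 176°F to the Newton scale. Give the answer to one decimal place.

First in Celsius: (176 - 32) × 5/9 = 80.0000°C.
Linearly onto the Newton scale: 0 + (80.0000 / 100) × (33 - 0) = 26.4°N.

26.4°N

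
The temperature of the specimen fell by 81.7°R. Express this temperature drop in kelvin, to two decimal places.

An interval of 1°R corresponds to 5/9 K.
81.7 × 5/9 = 45.39.

45.39 K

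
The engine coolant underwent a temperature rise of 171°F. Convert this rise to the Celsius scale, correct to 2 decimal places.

An interval of 1°F corresponds to 5/9°C.
171 × 5/9 = 95.00.

95.00°C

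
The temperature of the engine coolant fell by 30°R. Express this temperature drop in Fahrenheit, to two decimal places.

30.00°F

Rankine and Fahrenheit degrees are the same size, so the interval is unchanged: 30.00.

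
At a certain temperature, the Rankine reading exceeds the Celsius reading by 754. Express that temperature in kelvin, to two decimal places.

601.06 K

Let x be the Celsius reading; then the Rankine reading is 1.8·x + 491.67.
(1.8·x + 491.67) - x = 754  ⇒  (0.8)·x = 262.33  ⇒  x = 327.9125°C.
In kelvin: 327.9125 + 273.15 = 601.06 K.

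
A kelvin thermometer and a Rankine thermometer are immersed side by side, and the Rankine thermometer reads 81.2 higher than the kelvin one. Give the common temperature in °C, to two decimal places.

-171.65°C

Let x be the kelvin reading; then the Rankine reading is 1.8·x.
(1.8·x) - x = 81.2  ⇒  (0.8)·x = 81.2  ⇒  x = 101.5000 K.
In Celsius: 101.5 - 273.15 = -171.65°C.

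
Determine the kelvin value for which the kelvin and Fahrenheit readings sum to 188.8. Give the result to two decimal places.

Let K be the kelvin reading. The Fahrenheit reading is F = 1.8·K - 459.67.
Require K + F = 188.8: (2.8)·K - 459.67 = 188.8.
K = (188.8 + 459.67) / (2.8) = 231.60.

231.60 K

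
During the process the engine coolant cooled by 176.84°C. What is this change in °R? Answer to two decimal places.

For a temperature interval the offset drops out; only the factor 1.8 applies.
176.84 × 1.8 = 318.31.

318.31°R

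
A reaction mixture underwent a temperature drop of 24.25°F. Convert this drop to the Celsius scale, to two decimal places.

13.47°C

An interval of 1°F corresponds to 5/9°C.
24.25 × 5/9 = 13.47.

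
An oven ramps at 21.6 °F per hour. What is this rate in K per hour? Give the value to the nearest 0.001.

12.000 K/hour

The quantity depends on a temperature interval, so only the ratio of degree sizes applies; the offset between the scales is irrelevant.
A change of 1°F is a change of 5/9 K, so 21.6 × 5/9 = 12.000.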